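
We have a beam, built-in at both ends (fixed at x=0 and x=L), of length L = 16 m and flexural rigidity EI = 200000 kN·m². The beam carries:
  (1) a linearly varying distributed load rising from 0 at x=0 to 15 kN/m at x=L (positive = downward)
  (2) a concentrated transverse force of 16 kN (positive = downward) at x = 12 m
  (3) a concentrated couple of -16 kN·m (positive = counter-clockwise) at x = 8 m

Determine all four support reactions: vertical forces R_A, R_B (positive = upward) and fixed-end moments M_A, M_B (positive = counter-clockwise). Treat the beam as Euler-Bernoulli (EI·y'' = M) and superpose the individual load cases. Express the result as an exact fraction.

R_A = 37 kN, M_A = 136 kN·m, R_B = 99 kN, M_B = -232 kN·m

Load 1 — triangular load w₀=15 kN/m (0→w₀ over full span):
  R_A = 3w₀L/20 = 3·15·16/20 = 36 kN
  M_A = w₀L²/30 = 15·16²/30 = 128 kN·m
  R_B = 7w₀L/20 = 7·15·16/20 = 84 kN
  M_B = -w₀L²/20 = -15·16²/20 = -192 kN·m
Load 2 — point force P=16 kN at a=12 m (b=L-a=4):
  R_A = Pb²(3a+b)/L³ = 16·4²·(3·12+4)/16³ = 5/2 kN
  M_A = Pab²/L² = 16·12·4²/16² = 12 kN·m
  R_B = Pa²(a+3b)/L³ = 16·12²·(12+3·4)/16³ = 27/2 kN
  M_B = -Pa²b/L² = -16·12²·4/16² = -36 kN·m
Load 3 — applied couple M₀=-16 kN·m at a=8 m (b=L-a=8):
  R_A = 6M₀ab/L³ = 6·(-16)·8·8/16³ = -3/2 kN
  M_A = M₀b(2a-b)/L² = (-16)·8·(2·8-8)/16² = -4 kN·m
  R_B = -6M₀ab/L³ = -6·(-16)·8·8/16³ = 3/2 kN
  M_B = M₀a(2b-a)/L² = (-16)·8·(2·8-8)/16² = -4 kN·m
Superposition: R_A = 37 kN, M_A = 136 kN·m, R_B = 99 kN, M_B = -232 kN·m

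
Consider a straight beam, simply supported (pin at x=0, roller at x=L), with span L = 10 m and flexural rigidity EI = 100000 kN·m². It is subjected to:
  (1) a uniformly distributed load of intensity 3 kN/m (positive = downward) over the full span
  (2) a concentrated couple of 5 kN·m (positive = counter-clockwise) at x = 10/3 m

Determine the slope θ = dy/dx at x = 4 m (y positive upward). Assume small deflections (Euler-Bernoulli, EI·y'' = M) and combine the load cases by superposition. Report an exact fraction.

θ(4) = -151/450000 rad

Load 1 — uniform load w=3 kN/m over full span:
  θ_1 = -w(L³-6Lx²+4x³)/(24EI) = -3·(10³-6·10·4²+4·4³)/(24·100000) = -37/100000 rad
Load 2 — applied couple M₀=5 kN·m at a=10/3 m (b=L-a=20/3):
  θ_2 = (M₀x²/(2L)-M₀(x-a)+C₁)/EI  [x>a] with C₁=M₀(3b²-L²)/(6L)=25/9 = (5·4²/(2·10)-5·(4-(10/3))+(25/9))/100000 = 31/900000 rad
Superposition: θ = Σ θ_i = -151/450000 rad ≈ -0.000336 rad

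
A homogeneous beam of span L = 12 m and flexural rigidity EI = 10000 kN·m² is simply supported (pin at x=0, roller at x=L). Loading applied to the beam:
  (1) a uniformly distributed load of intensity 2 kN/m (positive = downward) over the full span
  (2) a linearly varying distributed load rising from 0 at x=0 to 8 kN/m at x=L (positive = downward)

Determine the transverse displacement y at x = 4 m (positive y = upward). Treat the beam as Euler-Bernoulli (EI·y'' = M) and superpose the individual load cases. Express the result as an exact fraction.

y(4) = -776/5625 m

Load 1 — uniform load w=2 kN/m over full span:
  y_1 = -wx(L³-2Lx²+x³)/(24EI) = -2·4·(12³-2·12·4²+4³)/(24·10000) = -88/1875 m
Load 2 — triangular load w₀=8 kN/m (0→w₀ over full span):
  y_2 = -w₀x(7L⁴-10L²x²+3x⁴)/(360LEI) = -8·4·(7·12⁴-10·12²·4²+3·4⁴)/(360·12·10000) = -512/5625 m
Superposition: y = Σ y_i = -776/5625 m ≈ -0.137956 m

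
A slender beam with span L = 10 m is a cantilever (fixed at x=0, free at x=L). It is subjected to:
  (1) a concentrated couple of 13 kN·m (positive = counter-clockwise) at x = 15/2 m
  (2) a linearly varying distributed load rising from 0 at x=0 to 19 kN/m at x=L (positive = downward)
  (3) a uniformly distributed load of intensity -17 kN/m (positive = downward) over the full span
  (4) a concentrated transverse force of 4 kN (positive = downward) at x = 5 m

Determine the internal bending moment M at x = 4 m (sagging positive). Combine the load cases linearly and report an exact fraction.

M(4) = 207/5 kN·m

Load 1 — applied couple M₀=13 kN·m at a=15/2 m (b=L-a=5/2):
  M_1 = M₀  [x≤a] = 13 = 13 kN·m
Load 2 — triangular load w₀=19 kN/m (0→w₀ over full span):
  M_2 = w₀Lx/2 - w₀L²/3 - w₀x³/(6L) = 19·10·4/2 - 19·10²/3 - 19·4³/(6·10) = -1368/5 kN·m
Load 3 — uniform load w=-17 kN/m over full span:
  M_3 = -w(L-x)²/2 = -(-17)·(10-4)²/2 = 306 kN·m
Load 4 — point force P=4 kN at a=5 m (b=L-a=5):
  M_4 = -P(a-x)  [x≤a] = -4·(5-4) = -4 kN·m
Superposition: M = Σ M_i = 207/5 kN·m ≈ 41.400000 kN·m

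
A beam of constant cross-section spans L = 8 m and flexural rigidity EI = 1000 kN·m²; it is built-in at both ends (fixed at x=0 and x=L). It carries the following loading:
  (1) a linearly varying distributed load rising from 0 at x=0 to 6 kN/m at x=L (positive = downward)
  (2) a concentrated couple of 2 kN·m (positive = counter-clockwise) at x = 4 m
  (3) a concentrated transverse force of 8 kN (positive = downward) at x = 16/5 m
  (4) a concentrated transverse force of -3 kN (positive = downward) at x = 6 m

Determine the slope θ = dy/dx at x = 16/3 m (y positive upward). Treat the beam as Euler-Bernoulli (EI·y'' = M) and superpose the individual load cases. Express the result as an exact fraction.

Load 1 — triangular load w₀=6 kN/m (0→w₀ over full span):
  θ_1 = -w₀(2x(L-x)(L-2x)(x+2L)+x²(L-x)²)/(120LEI) = -6·(2·(16/3)·(8-(16/3))·(8-2·(16/3))·((16/3)+2·8)+(16/3)²·(8-(16/3))²)/(120·8·1000) = 448/50625 rad
Load 2 — applied couple M₀=2 kN·m at a=4 m (b=L-a=4):
  θ_2 = (R_Ax²/2 - M_Ax - M₀(x-a))/EI  [x>a] with R_A=3/8, M_A=1/2 = ((3/8)·(16/3)²/2 - (1/2)·(16/3) - 2·((16/3)-4))/1000 = 0 rad
Load 3 — point force P=8 kN at a=16/5 m (b=L-a=24/5):
  θ_3 = Pa²(L-x)(2bL-(3b+a)(L-x))/(2L³EI)  [x>a] = 8·(16/5)²·(8-(16/3))·(2·(24/5)·8-(3·(24/5)+(16/5))·(8-(16/3)))/(2·8³·1000) = 896/140625 rad
Load 4 — point force P=-3 kN at a=6 m (b=L-a=2):
  θ_4 = -Pb²x(2aL-(3a+b)x)/(2L³EI)  [x≤a] = -(-3)·2²·(16/3)·(2·6·8-(3·6+2)·(16/3))/(2·8³·1000) = -1/1500 rad
Superposition: θ = Σ θ_i = 73681/5062500 rad ≈ 0.014554 rad

θ(16/3) = 73681/5062500 rad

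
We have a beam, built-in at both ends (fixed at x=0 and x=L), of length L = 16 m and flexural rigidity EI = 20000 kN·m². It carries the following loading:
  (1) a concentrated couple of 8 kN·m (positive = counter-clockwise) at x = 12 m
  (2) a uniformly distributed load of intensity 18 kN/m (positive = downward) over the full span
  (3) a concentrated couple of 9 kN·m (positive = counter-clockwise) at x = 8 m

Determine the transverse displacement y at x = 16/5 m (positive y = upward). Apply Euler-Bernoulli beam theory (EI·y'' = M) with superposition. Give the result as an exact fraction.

y(16/5) = -24901/390625 m

Load 1 — applied couple M₀=8 kN·m at a=12 m (b=L-a=4):
  y_1 = (R_Ax³/6 - M_Ax²/2)/EI  [x≤a] with R_A=9/16, M_A=5/2 = ((9/16)·(16/5)³/6 - (5/2)·(16/5)²/2)/20000 = -38/78125 m
Load 2 — uniform load w=18 kN/m over full span:
  y_2 = -wx²(L-x)²/(24EI) = -18·(16/5)²·(16-(16/5))²/(24·20000) = -24576/390625 m
Load 3 — applied couple M₀=9 kN·m at a=8 m (b=L-a=8):
  y_3 = (R_Ax³/6 - M_Ax²/2)/EI  [x≤a] with R_A=27/32, M_A=9/4 = ((27/32)·(16/5)³/6 - (9/4)·(16/5)²/2)/20000 = -27/78125 m
Superposition: y = Σ y_i = -24901/390625 m ≈ -0.063747 m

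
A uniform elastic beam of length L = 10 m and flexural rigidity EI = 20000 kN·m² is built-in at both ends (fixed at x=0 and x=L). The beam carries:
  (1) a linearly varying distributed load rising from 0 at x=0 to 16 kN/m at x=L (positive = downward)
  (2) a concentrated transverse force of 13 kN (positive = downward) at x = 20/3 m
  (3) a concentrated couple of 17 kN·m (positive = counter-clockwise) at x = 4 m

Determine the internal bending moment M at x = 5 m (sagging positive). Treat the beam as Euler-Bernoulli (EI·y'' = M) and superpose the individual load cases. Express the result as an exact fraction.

M(5) = 1519/45 kN·m

Load 1 — triangular load w₀=16 kN/m (0→w₀ over full span):
  M_1 = 3w₀Lx/20 - w₀L²/30 - w₀x³/(6L) = 3·16·10·5/20 - 16·10²/30 - 16·5³/(6·10) = 100/3 kN·m
Load 2 — point force P=13 kN at a=20/3 m (b=L-a=10/3):
  M_2 = Pb²(3a+b)x/L³ - Pab²/L²  [x≤a] = 13·(10/3)²·(3·(20/3)+(10/3))·5/10³ - 13·(20/3)·(10/3)²/10² = 65/9 kN·m
Load 3 — applied couple M₀=17 kN·m at a=4 m (b=L-a=6):
  M_3 = R_Ax - M_A - M₀  [x>a] with R_A=306/125, M_A=51/25 = (306/125)·5 - (51/25) - 17 = -34/5 kN·m
Superposition: M = Σ M_i = 1519/45 kN·m ≈ 33.755556 kN·m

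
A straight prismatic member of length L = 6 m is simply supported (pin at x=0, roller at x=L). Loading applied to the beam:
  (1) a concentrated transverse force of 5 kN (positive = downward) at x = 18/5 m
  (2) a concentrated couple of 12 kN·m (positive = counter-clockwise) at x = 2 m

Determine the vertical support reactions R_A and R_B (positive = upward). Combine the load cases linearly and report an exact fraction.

R_A = 4 kN, R_B = 1 kN

Load 1 — point force P=5 kN at a=18/5 m (b=L-a=12/5):
  R_A = Pb/L = 5·(12/5)/6 = 2 kN
  R_B = Pa/L = 5·(18/5)/6 = 3 kN
Load 2 — applied couple M₀=12 kN·m at a=2 m (b=L-a=4):
  R_A = M₀/L = 12/6 = 2 kN
  R_B = -M₀/L = -12/6 = -2 kN
Superposition: R_A = 4 kN, R_B = 1 kN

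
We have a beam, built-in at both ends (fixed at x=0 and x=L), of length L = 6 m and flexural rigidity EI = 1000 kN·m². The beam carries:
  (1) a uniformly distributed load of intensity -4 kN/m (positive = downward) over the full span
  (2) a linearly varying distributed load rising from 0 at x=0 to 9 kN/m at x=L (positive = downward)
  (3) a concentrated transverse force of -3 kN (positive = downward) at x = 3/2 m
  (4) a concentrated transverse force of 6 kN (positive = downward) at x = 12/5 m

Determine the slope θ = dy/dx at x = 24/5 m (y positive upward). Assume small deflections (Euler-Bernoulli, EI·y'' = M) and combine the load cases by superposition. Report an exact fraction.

θ(24/5) = 83349/25000000 rad

Load 1 — uniform load w=-4 kN/m over full span:
  θ_1 = -wx(L-x)(L-2x)/(12EI) = -(-4)·(24/5)·(6-(24/5))·(6-2·(24/5))/(12·1000) = -108/15625 rad
Load 2 — triangular load w₀=9 kN/m (0→w₀ over full span):
  θ_2 = -w₀(2x(L-x)(L-2x)(x+2L)+x²(L-x)²)/(120LEI) = -9·(2·(24/5)·(6-(24/5))·(6-2·(24/5))·((24/5)+2·6)+(24/5)²·(6-(24/5))²)/(120·6·1000) = 648/78125 rad
Load 3 — point force P=-3 kN at a=3/2 m (b=L-a=9/2):
  θ_3 = Pa²(L-x)(2bL-(3b+a)(L-x))/(2L³EI)  [x>a] = (-3)·(3/2)²·(6-(24/5))·(2·(9/2)·6-(3·(9/2)+(3/2))·(6-(24/5)))/(2·6³·1000) = -27/40000 rad
Load 4 — point force P=6 kN at a=12/5 m (b=L-a=18/5):
  θ_4 = Pa²(L-x)(2bL-(3b+a)(L-x))/(2L³EI)  [x>a] = 6·(12/5)²·(6-(24/5))·(2·(18/5)·6-(3·(18/5)+(12/5))·(6-(24/5)))/(2·6³·1000) = 1026/390625 rad
Superposition: θ = Σ θ_i = 83349/25000000 rad ≈ 0.003334 rad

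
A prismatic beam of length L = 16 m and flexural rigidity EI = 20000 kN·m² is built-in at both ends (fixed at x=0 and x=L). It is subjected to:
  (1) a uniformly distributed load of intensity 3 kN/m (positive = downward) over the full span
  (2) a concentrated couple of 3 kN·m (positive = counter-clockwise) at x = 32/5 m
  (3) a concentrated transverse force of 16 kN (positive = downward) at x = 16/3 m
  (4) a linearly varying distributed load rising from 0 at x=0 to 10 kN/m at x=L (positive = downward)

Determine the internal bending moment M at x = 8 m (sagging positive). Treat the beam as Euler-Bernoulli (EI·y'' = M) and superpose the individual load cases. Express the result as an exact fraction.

Load 1 — uniform load w=3 kN/m over full span:
  M_1 = wLx/2 - wL²/12 - wx²/2 = 3·16·8/2 - 3·16²/12 - 3·8²/2 = 32 kN·m
Load 2 — applied couple M₀=3 kN·m at a=32/5 m (b=L-a=48/5):
  M_2 = R_Ax - M_A - M₀  [x>a] with R_A=27/100, M_A=9/25 = (27/100)·8 - (9/25) - 3 = -6/5 kN·m
Load 3 — point force P=16 kN at a=16/3 m (b=L-a=32/3):
  M_3 = Pa²(a+3b)(L-x)/L³ - Pa²b/L²  [x>a] = 16·(16/3)²·((16/3)+3·(32/3))·(16-8)/16³ - 16·(16/3)²·(32/3)/16² = 128/9 kN·m
Load 4 — triangular load w₀=10 kN/m (0→w₀ over full span):
  M_4 = 3w₀Lx/20 - w₀L²/30 - w₀x³/(6L) = 3·10·16·8/20 - 10·16²/30 - 10·8³/(6·16) = 160/3 kN·m
Superposition: M = Σ M_i = 4426/45 kN·m ≈ 98.355556 kN·m

M(8) = 4426/45 kN·m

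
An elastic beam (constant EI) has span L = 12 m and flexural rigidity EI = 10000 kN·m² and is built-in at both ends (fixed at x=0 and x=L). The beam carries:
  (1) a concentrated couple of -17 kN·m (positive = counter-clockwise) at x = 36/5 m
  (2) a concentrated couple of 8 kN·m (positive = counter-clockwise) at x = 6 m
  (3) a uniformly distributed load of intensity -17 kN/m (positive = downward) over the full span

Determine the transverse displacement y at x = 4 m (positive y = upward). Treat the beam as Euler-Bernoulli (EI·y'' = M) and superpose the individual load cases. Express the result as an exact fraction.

y(4) = 1159/15625 m

Load 1 — applied couple M₀=-17 kN·m at a=36/5 m (b=L-a=24/5):
  y_1 = (R_Ax³/6 - M_Ax²/2)/EI  [x≤a] with R_A=-51/25, M_A=-136/25 = ((-51/25)·4³/6 - (-136/25)·4²/2)/10000 = 34/15625 m
Load 2 — applied couple M₀=8 kN·m at a=6 m (b=L-a=6):
  y_2 = (R_Ax³/6 - M_Ax²/2)/EI  [x≤a] with R_A=1, M_A=2 = (1·4³/6 - 2·4²/2)/10000 = -1/1875 m
Load 3 — uniform load w=-17 kN/m over full span:
  y_3 = -wx²(L-x)²/(24EI) = -(-17)·4²·(12-4)²/(24·10000) = 136/1875 m
Superposition: y = Σ y_i = 1159/15625 m ≈ 0.074176 m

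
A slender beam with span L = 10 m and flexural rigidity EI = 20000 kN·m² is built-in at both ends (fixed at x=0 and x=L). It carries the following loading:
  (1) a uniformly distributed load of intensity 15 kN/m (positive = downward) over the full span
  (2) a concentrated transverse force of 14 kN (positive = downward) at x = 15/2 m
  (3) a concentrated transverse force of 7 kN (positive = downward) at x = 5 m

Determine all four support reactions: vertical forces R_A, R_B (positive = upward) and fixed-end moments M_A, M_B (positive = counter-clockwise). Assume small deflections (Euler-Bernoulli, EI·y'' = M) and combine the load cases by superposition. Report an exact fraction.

R_A = 1291/16 kN, M_A = 2245/16 kN·m, R_B = 1445/16 kN, M_B = -2455/16 kN·m

Load 1 — uniform load w=15 kN/m over full span:
  R_A = wL/2 = 15·10/2 = 75 kN
  M_A = wL²/12 = 15·10²/12 = 125 kN·m
  R_B = wL/2 = 15·10/2 = 75 kN
  M_B = -wL²/12 = -15·10²/12 = -125 kN·m
Load 2 — point force P=14 kN at a=15/2 m (b=L-a=5/2):
  R_A = Pb²(3a+b)/L³ = 14·(5/2)²·(3·(15/2)+(5/2))/10³ = 35/16 kN
  M_A = Pab²/L² = 14·(15/2)·(5/2)²/10² = 105/16 kN·m
  R_B = Pa²(a+3b)/L³ = 14·(15/2)²·((15/2)+3·(5/2))/10³ = 189/16 kN
  M_B = -Pa²b/L² = -14·(15/2)²·(5/2)/10² = -315/16 kN·m
Load 3 — point force P=7 kN at a=5 m (b=L-a=5):
  R_A = Pb²(3a+b)/L³ = 7·5²·(3·5+5)/10³ = 7/2 kN
  M_A = Pab²/L² = 7·5·5²/10² = 35/4 kN·m
  R_B = Pa²(a+3b)/L³ = 7·5²·(5+3·5)/10³ = 7/2 kN
  M_B = -Pa²b/L² = -7·5²·5/10² = -35/4 kN·m
Superposition: R_A = 1291/16 kN, M_A = 2245/16 kN·m, R_B = 1445/16 kN, M_B = -2455/16 kN·m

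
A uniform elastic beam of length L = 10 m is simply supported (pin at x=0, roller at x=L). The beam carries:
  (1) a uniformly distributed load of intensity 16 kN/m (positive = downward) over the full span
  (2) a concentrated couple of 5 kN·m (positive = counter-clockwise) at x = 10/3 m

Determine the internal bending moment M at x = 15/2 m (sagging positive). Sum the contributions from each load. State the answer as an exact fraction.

Load 1 — uniform load w=16 kN/m over full span:
  M_1 = wx(L-x)/2 = 16·(15/2)·(10-(15/2))/2 = 150 kN·m
Load 2 — applied couple M₀=5 kN·m at a=10/3 m (b=L-a=20/3):
  M_2 = M₀x/L - M₀  [x>a] = 5·(15/2)/10 - 5 = -5/4 kN·m
Superposition: M = Σ M_i = 595/4 kN·m ≈ 148.750000 kN·m

M(15/2) = 595/4 kN·m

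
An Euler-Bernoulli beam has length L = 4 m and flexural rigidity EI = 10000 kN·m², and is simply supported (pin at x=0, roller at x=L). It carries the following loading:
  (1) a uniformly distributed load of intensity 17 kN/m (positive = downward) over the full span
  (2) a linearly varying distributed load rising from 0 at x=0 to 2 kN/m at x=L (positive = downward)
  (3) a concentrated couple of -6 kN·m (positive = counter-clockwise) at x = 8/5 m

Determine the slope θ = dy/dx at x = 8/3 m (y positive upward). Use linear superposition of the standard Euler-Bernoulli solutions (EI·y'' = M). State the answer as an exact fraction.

Load 1 — uniform load w=17 kN/m over full span:
  θ_1 = -w(L³-6Lx²+4x³)/(24EI) = -17·(4³-6·4·(8/3)²+4·(8/3)³)/(24·10000) = 221/101250 rad
Load 2 — triangular load w₀=2 kN/m (0→w₀ over full span):
  θ_2 = -w₀(7L⁴-30L²x²+15x⁴)/(360LEI) = -2·(7·4⁴-30·4²·(8/3)²+15·(8/3)⁴)/(360·4·10000) = 91/759375 rad
Load 3 — applied couple M₀=-6 kN·m at a=8/5 m (b=L-a=12/5):
  θ_3 = (M₀x²/(2L)-M₀(x-a)+C₁)/EI  [x>a] with C₁=M₀(3b²-L²)/(6L)=-8/25 = ((-6)·(8/3)²/(2·4)-(-6)·((8/3)-(8/5))+(-8/25))/10000 = 7/93750 rad
Superposition: θ = Σ θ_i = 9026/3796875 rad ≈ 0.002377 rad

θ(8/3) = 9026/3796875 rad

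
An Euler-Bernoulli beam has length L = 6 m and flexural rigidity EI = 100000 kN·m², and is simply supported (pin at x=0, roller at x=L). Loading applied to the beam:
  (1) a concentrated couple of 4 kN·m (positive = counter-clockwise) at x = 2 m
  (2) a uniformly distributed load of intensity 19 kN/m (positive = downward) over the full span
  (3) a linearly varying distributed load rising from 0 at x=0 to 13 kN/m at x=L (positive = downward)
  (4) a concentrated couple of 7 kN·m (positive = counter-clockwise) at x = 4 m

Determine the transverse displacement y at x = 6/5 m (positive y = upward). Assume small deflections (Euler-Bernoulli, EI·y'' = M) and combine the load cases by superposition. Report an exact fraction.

y(6/5) = -1997801/781250000 m

Load 1 — applied couple M₀=4 kN·m at a=2 m (b=L-a=4):
  y_1 = (M₀x³/(6L)+C₁x)/EI  [x≤a] with C₁=M₀(3b²-L²)/(6L)=4/3 = (4·(6/5)³/(6·6)+(4/3)·(6/5))/100000 = 7/390625 m
Load 2 — uniform load w=19 kN/m over full span:
  y_2 = -wx(L³-2Lx²+x³)/(24EI) = -19·(6/5)·(6³-2·6·(6/5)²+(6/5)³)/(24·100000) = -14877/7812500 m
Load 3 — triangular load w₀=13 kN/m (0→w₀ over full span):
  y_3 = -w₀x(7L⁴-10L²x²+3x⁴)/(360LEI) = -13·(6/5)·(7·6⁴-10·6²·(6/5)²+3·(6/5)⁴)/(360·6·100000) = -30186/48828125 m
Load 4 — applied couple M₀=7 kN·m at a=4 m (b=L-a=2):
  y_4 = (M₀x³/(6L)+C₁x)/EI  [x≤a] with C₁=M₀(3b²-L²)/(6L)=-14/3 = (7·(6/5)³/(6·6)+(-14/3)·(6/5))/100000 = -329/6250000 m
Superposition: y = Σ y_i = -1997801/781250000 m ≈ -0.002557 m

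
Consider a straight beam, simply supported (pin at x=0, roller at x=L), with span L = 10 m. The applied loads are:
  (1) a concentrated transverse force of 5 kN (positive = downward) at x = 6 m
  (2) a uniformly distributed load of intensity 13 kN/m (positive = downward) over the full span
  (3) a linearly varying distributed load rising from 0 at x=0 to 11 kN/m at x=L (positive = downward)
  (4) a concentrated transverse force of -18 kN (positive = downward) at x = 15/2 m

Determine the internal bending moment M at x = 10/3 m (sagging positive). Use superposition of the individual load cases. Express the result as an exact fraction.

Load 1 — point force P=5 kN at a=6 m (b=L-a=4):
  M_1 = Pbx/L  [x≤a] = 5·4·(10/3)/10 = 20/3 kN·m
Load 2 — uniform load w=13 kN/m over full span:
  M_2 = wx(L-x)/2 = 13·(10/3)·(10-(10/3))/2 = 1300/9 kN·m
Load 3 — triangular load w₀=11 kN/m (0→w₀ over full span):
  M_3 = w₀Lx/6 - w₀x³/(6L) = 11·10·(10/3)/6 - 11·(10/3)³/(6·10) = 4400/81 kN·m
Load 4 — point force P=-18 kN at a=15/2 m (b=L-a=5/2):
  M_4 = Pbx/L  [x≤a] = (-18)·(5/2)·(10/3)/10 = -15 kN·m
Superposition: M = Σ M_i = 15425/81 kN·m ≈ 190.432099 kN·m

M(10/3) = 15425/81 kN·m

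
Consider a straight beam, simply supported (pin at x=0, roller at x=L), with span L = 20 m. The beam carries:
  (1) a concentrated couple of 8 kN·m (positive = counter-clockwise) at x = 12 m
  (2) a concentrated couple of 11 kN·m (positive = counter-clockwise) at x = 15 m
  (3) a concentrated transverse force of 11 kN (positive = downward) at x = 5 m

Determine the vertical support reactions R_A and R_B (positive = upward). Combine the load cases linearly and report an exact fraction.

Load 1 — applied couple M₀=8 kN·m at a=12 m (b=L-a=8):
  R_A = M₀/L = 8/20 = 2/5 kN
  R_B = -M₀/L = -8/20 = -2/5 kN
Load 2 — applied couple M₀=11 kN·m at a=15 m (b=L-a=5):
  R_A = M₀/L = 11/20 kN
  R_B = -M₀/L = -11/20 kN
Load 3 — point force P=11 kN at a=5 m (b=L-a=15):
  R_A = Pb/L = 11·15/20 = 33/4 kN
  R_B = Pa/L = 11·5/20 = 11/4 kN
Superposition: R_A = 46/5 kN, R_B = 9/5 kN

R_A = 46/5 kN, R_B = 9/5 kN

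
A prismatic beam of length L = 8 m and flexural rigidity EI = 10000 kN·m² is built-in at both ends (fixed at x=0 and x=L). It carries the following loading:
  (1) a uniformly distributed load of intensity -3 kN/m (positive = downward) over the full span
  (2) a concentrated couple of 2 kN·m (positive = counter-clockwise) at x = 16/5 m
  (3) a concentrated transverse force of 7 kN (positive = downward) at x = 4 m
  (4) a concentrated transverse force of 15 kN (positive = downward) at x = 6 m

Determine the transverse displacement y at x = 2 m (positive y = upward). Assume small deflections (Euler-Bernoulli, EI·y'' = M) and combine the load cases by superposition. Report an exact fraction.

Load 1 — uniform load w=-3 kN/m over full span:
  y_1 = -wx²(L-x)²/(24EI) = -(-3)·2²·(8-2)²/(24·10000) = 9/5000 m
Load 2 — applied couple M₀=2 kN·m at a=16/5 m (b=L-a=24/5):
  y_2 = (R_Ax³/6 - M_Ax²/2)/EI  [x≤a] with R_A=9/25, M_A=6/25 = ((9/25)·2³/6 - (6/25)·2²/2)/10000 = 0 m
Load 3 — point force P=7 kN at a=4 m (b=L-a=4):
  y_3 = -Pb²x²(3aL-(3a+b)x)/(6L³EI)  [x≤a] = -7·4²·2²·(3·4·8-(3·4+4)·2)/(6·8³·10000) = -7/7500 m
Load 4 — point force P=15 kN at a=6 m (b=L-a=2):
  y_4 = -Pb²x²(3aL-(3a+b)x)/(6L³EI)  [x≤a] = -15·2²·2²·(3·6·8-(3·6+2)·2)/(6·8³·10000) = -13/16000 m
Superposition: y = Σ y_i = 13/240000 m ≈ 0.000054 m

y(2) = 13/240000 m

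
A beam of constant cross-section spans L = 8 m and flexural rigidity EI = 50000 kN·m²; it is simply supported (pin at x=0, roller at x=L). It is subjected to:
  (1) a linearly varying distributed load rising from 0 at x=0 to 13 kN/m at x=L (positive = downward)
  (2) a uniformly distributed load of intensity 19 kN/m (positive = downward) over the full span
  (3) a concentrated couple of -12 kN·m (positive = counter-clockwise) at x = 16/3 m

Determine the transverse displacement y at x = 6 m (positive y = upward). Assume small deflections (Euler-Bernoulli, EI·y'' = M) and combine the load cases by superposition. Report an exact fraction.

Load 1 — triangular load w₀=13 kN/m (0→w₀ over full span):
  y_1 = -w₀x(7L⁴-10L²x²+3x⁴)/(360LEI) = -13·6·(7·8⁴-10·8²·6²+3·6⁴)/(360·8·50000) = -1547/300000 m
Load 2 — uniform load w=19 kN/m over full span:
  y_2 = -wx(L³-2Lx²+x³)/(24EI) = -19·6·(8³-2·8·6²+6³)/(24·50000) = -361/25000 m
Load 3 — applied couple M₀=-12 kN·m at a=16/3 m (b=L-a=8/3):
  y_3 = (M₀x³/(6L)-M₀(x-a)²/2+C₁x)/EI  [x>a] with C₁=M₀(3b²-L²)/(6L)=32/3 = ((-12)·6³/(6·8)-(-12)·(6-(16/3))²/2+(32/3)·6)/50000 = 19/75000 m
Superposition: y = Σ y_i = -5803/300000 m ≈ -0.019343 m

y(6) = -5803/300000 m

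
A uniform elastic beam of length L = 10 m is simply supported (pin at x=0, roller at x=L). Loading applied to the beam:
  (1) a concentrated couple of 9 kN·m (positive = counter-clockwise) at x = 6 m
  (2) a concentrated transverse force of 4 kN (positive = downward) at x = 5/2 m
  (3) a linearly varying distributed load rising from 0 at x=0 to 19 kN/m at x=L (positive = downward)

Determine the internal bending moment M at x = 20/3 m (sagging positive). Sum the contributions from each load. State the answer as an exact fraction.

M(20/3) = 9527/81 kN·m

Load 1 — applied couple M₀=9 kN·m at a=6 m (b=L-a=4):
  M_1 = M₀x/L - M₀  [x>a] = 9·(20/3)/10 - 9 = -3 kN·m
Load 2 — point force P=4 kN at a=5/2 m (b=L-a=15/2):
  M_2 = Pa(L-x)/L  [x>a] = 4·(5/2)·(10-(20/3))/10 = 10/3 kN·m
Load 3 — triangular load w₀=19 kN/m (0→w₀ over full span):
  M_3 = w₀Lx/6 - w₀x³/(6L) = 19·10·(20/3)/6 - 19·(20/3)³/(6·10) = 9500/81 kN·m
Superposition: M = Σ M_i = 9527/81 kN·m ≈ 117.617284 kN·m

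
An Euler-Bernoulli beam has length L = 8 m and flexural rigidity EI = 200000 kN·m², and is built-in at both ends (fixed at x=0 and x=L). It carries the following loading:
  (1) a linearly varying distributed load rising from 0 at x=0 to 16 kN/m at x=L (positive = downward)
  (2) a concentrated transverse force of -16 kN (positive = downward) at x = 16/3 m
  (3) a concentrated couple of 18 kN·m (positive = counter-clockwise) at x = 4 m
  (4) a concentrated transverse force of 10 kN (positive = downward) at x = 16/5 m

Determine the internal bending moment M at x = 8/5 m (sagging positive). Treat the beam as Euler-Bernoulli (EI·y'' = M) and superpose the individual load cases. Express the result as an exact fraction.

M(8/5) = -4919/2250 kN·m

Load 1 — triangular load w₀=16 kN/m (0→w₀ over full span):
  M_1 = 3w₀Lx/20 - w₀L²/30 - w₀x³/(6L) = 3·16·8·(8/5)/20 - 16·8²/30 - 16·(8/5)³/(6·8) = -1792/375 kN·m
Load 2 — point force P=-16 kN at a=16/3 m (b=L-a=8/3):
  M_2 = Pb²(3a+b)x/L³ - Pab²/L²  [x≤a] = (-16)·(8/3)²·(3·(16/3)+(8/3))·(8/5)/8³ - (-16)·(16/3)·(8/3)²/8² = 128/45 kN·m
Load 3 — applied couple M₀=18 kN·m at a=4 m (b=L-a=4):
  M_3 = R_Ax - M_A  [x≤a] with R_A=27/8, M_A=9/2 = (27/8)·(8/5) - (9/2) = 9/10 kN·m
Load 4 — point force P=10 kN at a=16/5 m (b=L-a=24/5):
  M_4 = Pb²(3a+b)x/L³ - Pab²/L²  [x≤a] = 10·(24/5)²·(3·(16/5)+(24/5))·(8/5)/8³ - 10·(16/5)·(24/5)²/8² = -144/125 kN·m
Superposition: M = Σ M_i = -4919/2250 kN·m ≈ -2.186222 kN·m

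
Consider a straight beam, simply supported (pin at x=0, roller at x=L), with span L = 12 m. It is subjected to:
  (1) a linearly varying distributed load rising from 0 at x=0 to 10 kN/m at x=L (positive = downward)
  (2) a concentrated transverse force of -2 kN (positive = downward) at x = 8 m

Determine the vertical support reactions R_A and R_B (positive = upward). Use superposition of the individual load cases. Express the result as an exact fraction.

Load 1 — triangular load w₀=10 kN/m (0→w₀ over full span):
  R_A = w₀L/6 = 10·12/6 = 20 kN
  R_B = w₀L/3 = 10·12/3 = 40 kN
Load 2 — point force P=-2 kN at a=8 m (b=L-a=4):
  R_A = Pb/L = (-2)·4/12 = -2/3 kN
  R_B = Pa/L = (-2)·8/12 = -4/3 kN
Superposition: R_A = 58/3 kN, R_B = 116/3 kN

R_A = 58/3 kN, R_B = 116/3 kN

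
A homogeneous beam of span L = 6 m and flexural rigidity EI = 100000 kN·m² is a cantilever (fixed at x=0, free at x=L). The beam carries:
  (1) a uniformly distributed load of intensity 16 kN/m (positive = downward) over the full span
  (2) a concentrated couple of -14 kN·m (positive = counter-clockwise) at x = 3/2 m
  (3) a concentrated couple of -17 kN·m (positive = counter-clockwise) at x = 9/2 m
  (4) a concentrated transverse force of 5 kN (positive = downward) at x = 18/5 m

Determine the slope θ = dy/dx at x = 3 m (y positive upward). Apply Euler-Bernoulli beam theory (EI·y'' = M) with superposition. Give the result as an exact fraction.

θ(3) = -243/40000 rad

Load 1 — uniform load w=16 kN/m over full span:
  θ_1 = -wx(x²-3Lx+3L²)/(6EI) = -16·3·(3²-3·6·3+3·6²)/(6·100000) = -63/12500 rad
Load 2 — applied couple M₀=-14 kN·m at a=3/2 m (b=L-a=9/2):
  θ_2 = M₀a/EI  [x>a] = (-14)·(3/2)/100000 = -21/100000 rad
Load 3 — applied couple M₀=-17 kN·m at a=9/2 m (b=L-a=3/2):
  θ_3 = M₀x/EI  [x≤a] = (-17)·3/100000 = -51/100000 rad
Load 4 — point force P=5 kN at a=18/5 m (b=L-a=12/5):
  θ_4 = -Px(2a-x)/(2EI)  [x≤a] = -5·3·(2·(18/5)-3)/(2·100000) = -63/200000 rad
Superposition: θ = Σ θ_i = -243/40000 rad ≈ -0.006075 rad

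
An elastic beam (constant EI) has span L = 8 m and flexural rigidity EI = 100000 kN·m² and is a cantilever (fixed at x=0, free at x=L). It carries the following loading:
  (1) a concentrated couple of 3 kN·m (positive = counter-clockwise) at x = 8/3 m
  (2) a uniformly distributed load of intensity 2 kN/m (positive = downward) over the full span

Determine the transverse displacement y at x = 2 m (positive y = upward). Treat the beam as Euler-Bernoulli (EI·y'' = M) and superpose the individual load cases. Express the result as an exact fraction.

Load 1 — applied couple M₀=3 kN·m at a=8/3 m (b=L-a=16/3):
  y_1 = M₀x²/(2EI)  [x≤a] = 3·2²/(2·100000) = 3/50000 m
Load 2 — uniform load w=2 kN/m over full span:
  y_2 = -wx²(x²-4Lx+6L²)/(24EI) = -2·2²·(2²-4·8·2+6·8²)/(24·100000) = -27/25000 m
Superposition: y = Σ y_i = -51/50000 m ≈ -0.001020 m

y(2) = -51/50000 m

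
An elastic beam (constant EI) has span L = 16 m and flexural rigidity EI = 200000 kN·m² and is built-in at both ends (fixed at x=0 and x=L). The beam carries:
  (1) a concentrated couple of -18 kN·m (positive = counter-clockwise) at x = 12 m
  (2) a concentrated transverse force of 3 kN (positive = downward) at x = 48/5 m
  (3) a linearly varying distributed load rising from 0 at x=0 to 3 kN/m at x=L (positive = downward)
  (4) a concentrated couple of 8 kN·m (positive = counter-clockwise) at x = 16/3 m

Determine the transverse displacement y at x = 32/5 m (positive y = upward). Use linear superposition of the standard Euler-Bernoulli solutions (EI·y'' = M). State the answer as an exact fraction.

y(32/5) = -46447/48828125 m

Load 1 — applied couple M₀=-18 kN·m at a=12 m (b=L-a=4):
  y_1 = (R_Ax³/6 - M_Ax²/2)/EI  [x≤a] with R_A=-81/64, M_A=-45/8 = ((-81/64)·(32/5)³/6 - (-45/8)·(32/5)²/2)/200000 = 117/390625 m
Load 2 — point force P=3 kN at a=48/5 m (b=L-a=32/5):
  y_2 = -Pb²x²(3aL-(3a+b)x)/(6L³EI)  [x≤a] = -3·(32/5)²·(32/5)²·(3·(48/5)·16-(3·(48/5)+(32/5))·(32/5))/(6·16³·200000) = -11776/48828125 m
Load 3 — triangular load w₀=3 kN/m (0→w₀ over full span):
  y_3 = -w₀x²(L-x)²(x+2L)/(120LEI) = -3·(32/5)²·(16-(32/5))²·((32/5)+2·16)/(120·16·200000) = -55296/48828125 m
Load 4 — applied couple M₀=8 kN·m at a=16/3 m (b=L-a=32/3):
  y_4 = (R_Ax³/6 - M_Ax²/2 - M₀(x-a)²/2)/EI  [x>a] with R_A=2/3, M_A=0 = ((2/3)·(32/5)³/6 - 0·(32/5)²/2 - 8·((32/5)-(16/3))²/2)/200000 = 48/390625 m
Superposition: y = Σ y_i = -46447/48828125 m ≈ -0.000951 m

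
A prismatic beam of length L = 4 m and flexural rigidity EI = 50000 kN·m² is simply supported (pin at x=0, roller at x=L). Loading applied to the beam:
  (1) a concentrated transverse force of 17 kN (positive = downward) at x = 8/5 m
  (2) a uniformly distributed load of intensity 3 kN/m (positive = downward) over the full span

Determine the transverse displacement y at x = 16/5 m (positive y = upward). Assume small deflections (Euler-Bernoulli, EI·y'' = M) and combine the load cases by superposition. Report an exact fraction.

Load 1 — point force P=17 kN at a=8/5 m (b=L-a=12/5):
  y_1 = -Pa(L-x)(2Lx-a²-x²)/(6LEI)  [x>a] = -17·(8/5)·(4-(16/5))·(2·4·(16/5)-(8/5)²-(16/5)²)/(6·4·50000) = -272/1171875 m
Load 2 — uniform load w=3 kN/m over full span:
  y_2 = -wx(L³-2Lx²+x³)/(24EI) = -3·(16/5)·(4³-2·4·(16/5)²+(16/5)³)/(24·50000) = -232/1953125 m
Superposition: y = Σ y_i = -2056/5859375 m ≈ -0.000351 m

y(16/5) = -2056/5859375 m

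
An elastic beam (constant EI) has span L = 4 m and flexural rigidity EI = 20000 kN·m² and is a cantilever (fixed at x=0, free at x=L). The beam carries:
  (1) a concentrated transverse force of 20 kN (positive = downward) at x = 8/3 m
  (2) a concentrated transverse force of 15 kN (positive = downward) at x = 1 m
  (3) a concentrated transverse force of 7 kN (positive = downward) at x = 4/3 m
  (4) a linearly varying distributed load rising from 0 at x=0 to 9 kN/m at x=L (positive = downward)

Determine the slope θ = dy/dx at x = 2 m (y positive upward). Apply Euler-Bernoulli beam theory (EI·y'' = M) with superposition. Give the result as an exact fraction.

Load 1 — point force P=20 kN at a=8/3 m (b=L-a=4/3):
  θ_1 = -Px(2a-x)/(2EI)  [x≤a] = -20·2·(2·(8/3)-2)/(2·20000) = -1/300 rad
Load 2 — point force P=15 kN at a=1 m (b=L-a=3):
  θ_2 = -Pa²/(2EI)  [x>a] = -15·1²/(2·20000) = -3/8000 rad
Load 3 — point force P=7 kN at a=4/3 m (b=L-a=8/3):
  θ_3 = -Pa²/(2EI)  [x>a] = -7·(4/3)²/(2·20000) = -7/22500 rad
Load 4 — triangular load w₀=9 kN/m (0→w₀ over full span):
  θ_4 = (w₀Lx²/4-w₀L²x/3-w₀x⁴/(24L))/EI = (9·4·2²/4-9·4²·2/3-9·2⁴/(24·4))/20000 = -123/40000 rad
Superposition: θ = Σ θ_i = -1277/180000 rad ≈ -0.007094 rad

θ(2) = -1277/180000 rad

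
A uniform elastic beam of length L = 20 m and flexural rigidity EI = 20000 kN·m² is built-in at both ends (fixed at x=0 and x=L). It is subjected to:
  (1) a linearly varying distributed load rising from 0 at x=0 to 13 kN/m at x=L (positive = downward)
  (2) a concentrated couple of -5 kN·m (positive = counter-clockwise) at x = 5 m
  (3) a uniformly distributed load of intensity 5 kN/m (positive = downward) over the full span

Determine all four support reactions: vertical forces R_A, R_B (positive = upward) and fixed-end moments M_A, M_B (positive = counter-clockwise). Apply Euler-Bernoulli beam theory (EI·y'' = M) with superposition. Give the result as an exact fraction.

Load 1 — triangular load w₀=13 kN/m (0→w₀ over full span):
  R_A = 3w₀L/20 = 3·13·20/20 = 39 kN
  M_A = w₀L²/30 = 13·20²/30 = 520/3 kN·m
  R_B = 7w₀L/20 = 7·13·20/20 = 91 kN
  M_B = -w₀L²/20 = -13·20²/20 = -260 kN·m
Load 2 — applied couple M₀=-5 kN·m at a=5 m (b=L-a=15):
  R_A = 6M₀ab/L³ = 6·(-5)·5·15/20³ = -9/32 kN
  M_A = M₀b(2a-b)/L² = (-5)·15·(2·5-15)/20² = 15/16 kN·m
  R_B = -6M₀ab/L³ = -6·(-5)·5·15/20³ = 9/32 kN
  M_B = M₀a(2b-a)/L² = (-5)·5·(2·15-5)/20² = -25/16 kN·m
Load 3 — uniform load w=5 kN/m over full span:
  R_A = wL/2 = 5·20/2 = 50 kN
  M_A = wL²/12 = 5·20²/12 = 500/3 kN·m
  R_B = wL/2 = 5·20/2 = 50 kN
  M_B = -wL²/12 = -5·20²/12 = -500/3 kN·m
Superposition: R_A = 2839/32 kN, M_A = 5455/16 kN·m, R_B = 4521/32 kN, M_B = -20555/48 kN·m

R_A = 2839/32 kN, M_A = 5455/16 kN·m, R_B = 4521/32 kN, M_B = -20555/48 kN·m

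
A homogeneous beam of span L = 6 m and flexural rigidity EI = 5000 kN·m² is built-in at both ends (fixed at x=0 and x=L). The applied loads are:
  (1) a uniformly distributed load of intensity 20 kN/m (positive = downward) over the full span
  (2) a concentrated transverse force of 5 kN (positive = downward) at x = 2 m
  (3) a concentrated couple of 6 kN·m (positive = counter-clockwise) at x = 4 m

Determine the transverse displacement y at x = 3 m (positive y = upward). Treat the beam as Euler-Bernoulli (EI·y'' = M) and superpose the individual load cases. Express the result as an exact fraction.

Load 1 — uniform load w=20 kN/m over full span:
  y_1 = -wx²(L-x)²/(24EI) = -20·3²·(6-3)²/(24·5000) = -27/2000 m
Load 2 — point force P=5 kN at a=2 m (b=L-a=4):
  y_2 = -Pa²(L-x)²(3bL-(3b+a)(L-x))/(6L³EI)  [x>a] = -5·2²·(6-3)²·(3·4·6-(3·4+2)·(6-3))/(6·6³·5000) = -1/1200 m
Load 3 — applied couple M₀=6 kN·m at a=4 m (b=L-a=2):
  y_3 = (R_Ax³/6 - M_Ax²/2)/EI  [x≤a] with R_A=4/3, M_A=2 = ((4/3)·3³/6 - 2·3²/2)/5000 = -3/5000 m
Superposition: y = Σ y_i = -28/1875 m ≈ -0.014933 m

y(3) = -28/1875 m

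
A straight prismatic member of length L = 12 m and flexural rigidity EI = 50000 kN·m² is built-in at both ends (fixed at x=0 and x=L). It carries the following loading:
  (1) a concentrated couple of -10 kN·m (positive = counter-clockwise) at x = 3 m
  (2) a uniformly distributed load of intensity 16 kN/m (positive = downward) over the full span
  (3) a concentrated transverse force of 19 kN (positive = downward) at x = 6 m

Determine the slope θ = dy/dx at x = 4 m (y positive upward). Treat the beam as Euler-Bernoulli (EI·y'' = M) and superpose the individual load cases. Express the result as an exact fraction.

θ(4) = -641/150000 rad

Load 1 — applied couple M₀=-10 kN·m at a=3 m (b=L-a=9):
  θ_1 = (R_Ax²/2 - M_Ax - M₀(x-a))/EI  [x>a] with R_A=-15/16, M_A=15/8 = ((-15/16)·4²/2 - (15/8)·4 - (-10)·(4-3))/50000 = -1/10000 rad
Load 2 — uniform load w=16 kN/m over full span:
  θ_2 = -wx(L-x)(L-2x)/(12EI) = -16·4·(12-4)·(12-2·4)/(12·50000) = -32/9375 rad
Load 3 — point force P=19 kN at a=6 m (b=L-a=6):
  θ_3 = -Pb²x(2aL-(3a+b)x)/(2L³EI)  [x≤a] = -19·6²·4·(2·6·12-(3·6+6)·4)/(2·12³·50000) = -19/25000 rad
Superposition: θ = Σ θ_i = -641/150000 rad ≈ -0.004273 rad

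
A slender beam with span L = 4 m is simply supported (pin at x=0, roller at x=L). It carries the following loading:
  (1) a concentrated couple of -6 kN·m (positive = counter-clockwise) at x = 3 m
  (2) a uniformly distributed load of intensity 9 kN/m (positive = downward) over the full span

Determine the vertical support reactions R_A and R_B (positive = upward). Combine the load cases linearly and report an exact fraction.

R_A = 33/2 kN, R_B = 39/2 kN

Load 1 — applied couple M₀=-6 kN·m at a=3 m (b=L-a=1):
  R_A = M₀/L = (-6)/4 = -3/2 kN
  R_B = -M₀/L = -(-6)/4 = 3/2 kN
Load 2 — uniform load w=9 kN/m over full span:
  R_A = wL/2 = 9·4/2 = 18 kN
  R_B = wL/2 = 9·4/2 = 18 kN
Superposition: R_A = 33/2 kN, R_B = 39/2 kN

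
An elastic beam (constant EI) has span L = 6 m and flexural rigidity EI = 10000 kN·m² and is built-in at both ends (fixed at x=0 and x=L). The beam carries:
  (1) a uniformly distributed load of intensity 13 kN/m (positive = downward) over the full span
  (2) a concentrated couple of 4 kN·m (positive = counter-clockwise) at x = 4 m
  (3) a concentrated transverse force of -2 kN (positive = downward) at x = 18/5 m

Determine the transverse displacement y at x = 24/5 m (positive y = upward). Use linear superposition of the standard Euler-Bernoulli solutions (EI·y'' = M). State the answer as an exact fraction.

Load 1 — uniform load w=13 kN/m over full span:
  y_1 = -wx²(L-x)²/(24EI) = -13·(24/5)²·(6-(24/5))²/(24·10000) = -702/390625 m
Load 2 — applied couple M₀=4 kN·m at a=4 m (b=L-a=2):
  y_2 = (R_Ax³/6 - M_Ax²/2 - M₀(x-a)²/2)/EI  [x>a] with R_A=8/9, M_A=4/3 = ((8/9)·(24/5)³/6 - (4/3)·(24/5)²/2 - 4·((24/5)-4)²/2)/10000 = -2/78125 m
Load 3 — point force P=-2 kN at a=18/5 m (b=L-a=12/5):
  y_3 = -Pa²(L-x)²(3bL-(3b+a)(L-x))/(6L³EI)  [x>a] = -(-2)·(18/5)²·(6-(24/5))²·(3·(12/5)·6-(3·(12/5)+(18/5))·(6-(24/5)))/(6·6³·10000) = 1701/19531250 m
Superposition: y = Σ y_i = -33899/19531250 m ≈ -0.001736 m

y(24/5) = -33899/19531250 m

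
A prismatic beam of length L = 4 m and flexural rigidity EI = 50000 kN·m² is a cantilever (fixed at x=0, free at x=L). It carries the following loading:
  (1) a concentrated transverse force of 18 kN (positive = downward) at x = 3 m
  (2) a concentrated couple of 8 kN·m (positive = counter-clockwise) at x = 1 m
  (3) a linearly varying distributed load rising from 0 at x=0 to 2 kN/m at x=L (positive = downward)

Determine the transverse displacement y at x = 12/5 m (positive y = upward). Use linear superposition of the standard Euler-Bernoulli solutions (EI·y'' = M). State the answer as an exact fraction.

y(12/5) = -471421/195312500 m

Load 1 — point force P=18 kN at a=3 m (b=L-a=1):
  y_1 = -Px²(3a-x)/(6EI)  [x≤a] = -18·(12/5)²·(3·3-(12/5))/(6·50000) = -891/390625 m
Load 2 — applied couple M₀=8 kN·m at a=1 m (b=L-a=3):
  y_2 = M₀a(2x-a)/(2EI)  [x>a] = 8·1·(2·(12/5)-1)/(2·50000) = 19/62500 m
Load 3 — triangular load w₀=2 kN/m (0→w₀ over full span):
  y_3 = (w₀Lx³/12-w₀L²x²/6-w₀x⁵/(120L))/EI = (2·4·(12/5)³/12-2·4²·(12/5)²/6-2·(12/5)⁵/(120·4))/50000 = -21324/48828125 m
Superposition: y = Σ y_i = -471421/195312500 m ≈ -0.002414 m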